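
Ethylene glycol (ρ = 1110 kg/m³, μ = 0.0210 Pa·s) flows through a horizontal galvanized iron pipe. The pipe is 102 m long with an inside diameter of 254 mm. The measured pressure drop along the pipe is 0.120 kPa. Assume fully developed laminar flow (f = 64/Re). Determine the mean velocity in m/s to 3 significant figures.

For laminar flow, f = 64/Re with Re = ρVD/μ, so Darcy-Weisbach reduces to ΔP = 32μLV/D². Solving for V: V = ΔP·D²/(32μL) = 120·(0.254)²/(32·0.021·102) = 0.1129 m/s.
Check: Re = ρVD/μ = 1110·0.1129·0.254/0.021 = 1516 < 2300, so the laminar assumption holds.

V ≈ 0.113 m/s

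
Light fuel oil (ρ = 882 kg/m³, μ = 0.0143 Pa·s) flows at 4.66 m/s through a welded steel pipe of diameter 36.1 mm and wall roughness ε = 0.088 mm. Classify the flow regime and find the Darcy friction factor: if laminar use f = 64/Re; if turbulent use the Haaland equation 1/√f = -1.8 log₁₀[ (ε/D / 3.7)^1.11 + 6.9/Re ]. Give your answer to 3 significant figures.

Re = ρVD/μ = 882·4.66·0.0361/0.0143 = 1.038e+04.
Re > 4000 → turbulent. ε/D = 8.8e-05/0.0361 = 0.00244; Haaland: 1/√f = -1.8 log₁₀[0.000294 + 0.000665] = 5.432, so f = 0.03389.

f ≈ 0.0339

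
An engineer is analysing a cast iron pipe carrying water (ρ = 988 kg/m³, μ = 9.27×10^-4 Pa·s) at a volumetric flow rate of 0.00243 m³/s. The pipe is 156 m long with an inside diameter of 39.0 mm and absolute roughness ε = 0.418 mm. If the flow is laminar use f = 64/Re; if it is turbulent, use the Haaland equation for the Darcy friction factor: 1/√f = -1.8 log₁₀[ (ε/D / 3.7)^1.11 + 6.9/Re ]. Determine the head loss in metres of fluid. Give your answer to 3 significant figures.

Cross-sectional area A = πD²/4 = π(0.039)²/4 = 0.001195 m²; mean velocity V = Q/A = 0.00243/0.001195 = 2.034 m/s.
Reynolds number Re = ρVD/μ = 988 · 2.034 · 0.039 / 0.000927 = 8.455e+04.
Re > 4000 → turbulent. Relative roughness ε/D = 0.000418/0.039 = 0.0107. Haaland: 1/√f = -1.8 log₁₀[(0.0107/3.7)^1.11 + 6.9/8.455e+04] = -1.8 log₁₀[0.00152 + 8.16e-05] = 5.03, so f = 0.03952.
Darcy-Weisbach: ΔP = f(L/D)(ρV²/2) = 0.03952·(156/0.039)·(988·2.034²/2) = 0.03952·4000·2044 = 3.231e+05 Pa.
Head loss h_f = ΔP/(ρg) = 3.231e+05/(988·9.81) = 33.3 m.

h_f ≈ 33.3 m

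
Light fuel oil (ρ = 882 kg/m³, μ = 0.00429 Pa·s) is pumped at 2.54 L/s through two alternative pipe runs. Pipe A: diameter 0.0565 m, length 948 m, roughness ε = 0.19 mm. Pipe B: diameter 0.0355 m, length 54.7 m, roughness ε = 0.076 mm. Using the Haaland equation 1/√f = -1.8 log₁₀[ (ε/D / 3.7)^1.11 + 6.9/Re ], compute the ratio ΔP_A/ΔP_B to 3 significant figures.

Pipe A: V = Q/A = 0.00254/0.002507 = 1.013 m/s; Re = 1.177e+04; ε/D = 0.00336; Haaland → f = 0.03436; ΔP_A = f(L/D)(ρV²/2) = 2.61e+05 Pa.
Pipe B: V = Q/A = 0.00254/0.0009898 = 2.566 m/s; Re = 1.873e+04; ε/D = 0.00214; Haaland → f = 0.03004; ΔP_B = f(L/D)(ρV²/2) = 1.344e+05 Pa.
ΔP_A/ΔP_B = 2.61e+05/1.344e+05 = 1.94.

ΔP_A/ΔP_B ≈ 1.94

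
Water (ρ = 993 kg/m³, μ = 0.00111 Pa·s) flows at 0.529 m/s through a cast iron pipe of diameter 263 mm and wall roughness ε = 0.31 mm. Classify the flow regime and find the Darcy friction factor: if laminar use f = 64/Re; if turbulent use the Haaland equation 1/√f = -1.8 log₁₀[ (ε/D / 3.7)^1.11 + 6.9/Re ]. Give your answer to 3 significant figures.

Re = ρVD/μ = 993·0.529·0.263/0.00111 = 1.245e+05.
Re > 4000 → turbulent. ε/D = 0.00031/0.263 = 0.00118; Haaland: 1/√f = -1.8 log₁₀[0.000131 + 5.54e-05] = 6.711, so f = 0.0222.

f ≈ 0.0222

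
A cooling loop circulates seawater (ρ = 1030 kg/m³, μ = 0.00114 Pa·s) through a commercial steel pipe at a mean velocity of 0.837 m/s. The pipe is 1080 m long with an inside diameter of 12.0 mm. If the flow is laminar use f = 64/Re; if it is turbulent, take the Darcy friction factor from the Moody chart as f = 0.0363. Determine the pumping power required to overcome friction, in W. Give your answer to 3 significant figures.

P ≈ 112 W

Reynolds number Re = ρVD/μ = 1030 · 0.837 · 0.012 / 0.00114 = 9075.
Re > 4000 → turbulent; use the Moody-chart value f = 0.0363.
Darcy-Weisbach: ΔP = f(L/D)(ρV²/2) = 0.0363·(1080/0.012)·(1030·0.837²/2) = 0.0363·9e+04·360.8 = 1.179e+06 Pa.
Q = V·A = 0.837·0.0001131 = 9.466e-05 m³/s.
Pumping power P = QΔP = 9.466e-05·1.179e+06 = 111.6 W = 112 W.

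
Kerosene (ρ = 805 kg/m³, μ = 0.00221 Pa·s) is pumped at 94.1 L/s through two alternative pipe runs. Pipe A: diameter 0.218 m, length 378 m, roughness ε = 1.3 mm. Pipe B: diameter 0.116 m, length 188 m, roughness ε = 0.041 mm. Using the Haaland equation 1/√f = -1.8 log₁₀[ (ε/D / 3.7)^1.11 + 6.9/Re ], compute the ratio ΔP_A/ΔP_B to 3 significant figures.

Pipe A: V = Q/A = 0.0941/0.03733 = 2.521 m/s; Re = 2.002e+05; ε/D = 0.00596; Haaland → f = 0.0325; ΔP_A = f(L/D)(ρV²/2) = 1.442e+05 Pa.
Pipe B: V = Q/A = 0.0941/0.01057 = 8.904 m/s; Re = 3.762e+05; ε/D = 0.000353; Haaland → f = 0.01687; ΔP_B = f(L/D)(ρV²/2) = 8.726e+05 Pa.
ΔP_A/ΔP_B = 1.442e+05/8.726e+05 = 0.165.

ΔP_A/ΔP_B ≈ 0.165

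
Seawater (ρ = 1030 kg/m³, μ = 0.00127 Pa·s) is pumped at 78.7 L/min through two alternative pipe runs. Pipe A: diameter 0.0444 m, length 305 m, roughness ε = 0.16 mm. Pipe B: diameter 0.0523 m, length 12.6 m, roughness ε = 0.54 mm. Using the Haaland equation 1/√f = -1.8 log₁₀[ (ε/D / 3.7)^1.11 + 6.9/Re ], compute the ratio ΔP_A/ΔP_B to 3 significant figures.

ΔP_A/ΔP_B ≈ 41.8

Pipe A: V = Q/A = 0.001312/0.001548 = 0.8472 m/s; Re = 3.051e+04; ε/D = 0.0036; Haaland → f = 0.03077; ΔP_A = f(L/D)(ρV²/2) = 7.812e+04 Pa.
Pipe B: V = Q/A = 0.001312/0.002148 = 0.6106 m/s; Re = 2.59e+04; ε/D = 0.0103; Haaland → f = 0.04044; ΔP_B = f(L/D)(ρV²/2) = 1871 Pa.
ΔP_A/ΔP_B = 7.812e+04/1871 = 41.8.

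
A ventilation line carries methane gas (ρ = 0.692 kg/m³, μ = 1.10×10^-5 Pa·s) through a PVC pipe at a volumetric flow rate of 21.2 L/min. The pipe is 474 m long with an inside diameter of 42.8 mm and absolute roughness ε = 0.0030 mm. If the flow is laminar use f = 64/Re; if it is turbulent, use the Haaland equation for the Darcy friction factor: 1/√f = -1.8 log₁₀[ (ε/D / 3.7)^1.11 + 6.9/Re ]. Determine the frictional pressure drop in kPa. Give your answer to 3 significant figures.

Q = 21.2 L/min = 21.2/60000 = 0.0003533 m³/s.
Cross-sectional area A = πD²/4 = π(0.0428)²/4 = 0.001439 m²; mean velocity V = Q/A = 0.0003533/0.001439 = 0.2456 m/s.
Reynolds number Re = ρVD/μ = 0.692 · 0.2456 · 0.0428 / 1.1e-05 = 661.2.
Re < 2300 → laminar flow, so f = 64/Re = 64/661.2 = 0.09679 (the turbulent correlation is not needed).
Darcy-Weisbach: ΔP = f(L/D)(ρV²/2) = 0.09679·(474/0.0428)·(0.692·0.2456²/2) = 0.09679·1.107e+04·0.02087 = 22.37 Pa.
ΔP = 22.37 Pa = 0.0224 kPa.

ΔP ≈ 0.0224 kPa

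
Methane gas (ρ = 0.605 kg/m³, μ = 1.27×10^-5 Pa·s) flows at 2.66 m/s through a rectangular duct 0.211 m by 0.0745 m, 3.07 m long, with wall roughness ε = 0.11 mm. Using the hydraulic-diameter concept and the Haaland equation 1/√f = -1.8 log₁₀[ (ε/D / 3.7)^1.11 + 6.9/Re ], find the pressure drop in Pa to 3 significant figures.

ΔP ≈ 1.78 Pa

Hydraulic diameter D_h = 4A/P = 4·(0.211·0.0745)/(2·(0.211+0.0745)) = 0.06288/0.571 = 0.1101 m.
Re = ρVD_h/μ = 0.605·2.66·0.1101/1.27e-05 = 1.395e+04.
ε/D_h = 0.00011/0.1101 = 0.000999; Haaland gives 1/√f = -1.8 log₁₀[0.000109+0.000494] = 5.794, so f = 0.02978.
ΔP = f(L/D_h)(ρV²/2) = 0.02978·3.07/0.1101·2.14 = 1.777 Pa.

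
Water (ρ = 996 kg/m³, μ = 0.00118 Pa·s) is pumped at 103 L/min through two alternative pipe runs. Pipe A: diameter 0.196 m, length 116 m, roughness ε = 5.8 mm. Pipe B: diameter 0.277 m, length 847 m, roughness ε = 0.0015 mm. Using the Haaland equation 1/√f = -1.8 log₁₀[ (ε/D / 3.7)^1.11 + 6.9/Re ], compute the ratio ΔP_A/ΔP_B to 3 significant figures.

Pipe A: V = Q/A = 0.001717/0.03017 = 0.0569 m/s; Re = 9413; ε/D = 0.0296; Haaland → f = 0.06017; ΔP_A = f(L/D)(ρV²/2) = 57.41 Pa.
Pipe B: V = Q/A = 0.001717/0.06026 = 0.02849 m/s; Re = 6660; ε/D = 5.42e-06; Haaland → f = 0.03465; ΔP_B = f(L/D)(ρV²/2) = 42.82 Pa.
ΔP_A/ΔP_B = 57.41/42.82 = 1.34.

ΔP_A/ΔP_B ≈ 1.34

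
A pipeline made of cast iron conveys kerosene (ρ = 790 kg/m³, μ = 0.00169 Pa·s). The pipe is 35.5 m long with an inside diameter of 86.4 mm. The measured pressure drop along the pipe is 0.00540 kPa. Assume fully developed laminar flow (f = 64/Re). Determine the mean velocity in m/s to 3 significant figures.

V ≈ 0.0210 m/s

For laminar flow, f = 64/Re with Re = ρVD/μ, so Darcy-Weisbach reduces to ΔP = 32μLV/D². Solving for V: V = ΔP·D²/(32μL) = 5.4·(0.0864)²/(32·0.00169·35.5) = 0.021 m/s.
Check: Re = ρVD/μ = 790·0.021·0.0864/0.00169 = 848 < 2300, so the laminar assumption holds.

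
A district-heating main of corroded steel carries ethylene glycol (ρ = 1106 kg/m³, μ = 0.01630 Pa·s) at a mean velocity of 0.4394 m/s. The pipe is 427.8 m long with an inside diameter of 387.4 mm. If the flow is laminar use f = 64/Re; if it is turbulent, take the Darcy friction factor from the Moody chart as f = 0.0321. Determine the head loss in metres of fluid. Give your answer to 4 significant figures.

h_f ≈ 0.3488 m

Reynolds number Re = ρVD/μ = 1106 · 0.4394 · 0.3874 / 0.0163 = 1.155e+04.
Re > 4000 → turbulent; use the Moody-chart value f = 0.0321.
Darcy-Weisbach: ΔP = f(L/D)(ρV²/2) = 0.0321·(427.8/0.3874)·(1106·0.4394²/2) = 0.0321·1104·106.8 = 3785 Pa.
Head loss h_f = ΔP/(ρg) = 3785/(1106·9.81) = 0.3488 m.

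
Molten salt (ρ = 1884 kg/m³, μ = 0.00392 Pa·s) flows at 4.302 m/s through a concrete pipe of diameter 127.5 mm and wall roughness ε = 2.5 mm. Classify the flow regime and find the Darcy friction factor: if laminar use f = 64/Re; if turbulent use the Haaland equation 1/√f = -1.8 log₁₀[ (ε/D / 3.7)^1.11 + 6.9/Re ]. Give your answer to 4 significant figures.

f ≈ 0.04851

Re = ρVD/μ = 1884·4.302·0.1275/0.00392 = 2.636e+05.
Re > 4000 → turbulent. ε/D = 0.0025/0.1275 = 0.0196; Haaland: 1/√f = -1.8 log₁₀[0.00298 + 2.62e-05] = 4.54, so f = 0.04851.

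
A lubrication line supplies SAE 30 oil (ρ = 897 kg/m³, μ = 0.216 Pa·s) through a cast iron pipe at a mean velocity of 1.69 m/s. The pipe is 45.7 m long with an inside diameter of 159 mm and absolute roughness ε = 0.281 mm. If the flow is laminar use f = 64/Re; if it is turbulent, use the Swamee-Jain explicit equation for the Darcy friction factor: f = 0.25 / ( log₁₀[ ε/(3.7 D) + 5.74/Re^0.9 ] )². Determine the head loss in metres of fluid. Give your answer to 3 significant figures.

h_f ≈ 2.40 m

Reynolds number Re = ρVD/μ = 897 · 1.69 · 0.159 / 0.216 = 1116.
Re < 2300 → laminar flow, so f = 64/Re = 64/1116 = 0.05735 (the turbulent correlation is not needed).
Darcy-Weisbach: ΔP = f(L/D)(ρV²/2) = 0.05735·(45.7/0.159)·(897·1.69²/2) = 0.05735·287.4·1281 = 2.112e+04 Pa.
Head loss h_f = ΔP/(ρg) = 2.112e+04/(897·9.81) = 2.40 m.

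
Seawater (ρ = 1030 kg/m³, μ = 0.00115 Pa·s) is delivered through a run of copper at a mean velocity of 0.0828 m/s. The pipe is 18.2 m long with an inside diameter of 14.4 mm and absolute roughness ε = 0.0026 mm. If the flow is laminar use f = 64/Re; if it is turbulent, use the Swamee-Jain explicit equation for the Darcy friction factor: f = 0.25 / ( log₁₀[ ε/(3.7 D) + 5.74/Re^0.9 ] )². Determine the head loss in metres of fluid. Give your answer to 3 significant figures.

h_f ≈ 0.0265 m

Reynolds number Re = ρVD/μ = 1030 · 0.0828 · 0.0144 / 0.00115 = 1068.
Re < 2300 → laminar flow, so f = 64/Re = 64/1068 = 0.05993 (the turbulent correlation is not needed).
Darcy-Weisbach: ΔP = f(L/D)(ρV²/2) = 0.05993·(18.2/0.0144)·(1030·0.0828²/2) = 0.05993·1264·3.531 = 267.4 Pa.
Head loss h_f = ΔP/(ρg) = 267.4/(1030·9.81) = 0.0265 m.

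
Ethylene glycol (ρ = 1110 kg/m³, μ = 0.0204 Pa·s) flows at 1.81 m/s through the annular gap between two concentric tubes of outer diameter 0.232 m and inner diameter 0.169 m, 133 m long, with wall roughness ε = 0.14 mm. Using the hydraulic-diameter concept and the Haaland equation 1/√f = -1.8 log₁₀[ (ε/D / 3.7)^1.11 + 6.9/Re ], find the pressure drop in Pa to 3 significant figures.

ΔP ≈ 145000 Pa

Hydraulic diameter D_h = 4A/P = D_o - D_i = 0.232 - 0.169 = 0.063 m.
Re = ρVD_h/μ = 1110·1.81·0.063/0.0204 = 6205.
ε/D_h = 0.00014/0.063 = 0.00222; Haaland gives 1/√f = -1.8 log₁₀[0.000266+0.00111] = 5.15, so f = 0.03771.
ΔP = f(L/D_h)(ρV²/2) = 0.03771·133/0.063·1818 = 1.448e+05 Pa.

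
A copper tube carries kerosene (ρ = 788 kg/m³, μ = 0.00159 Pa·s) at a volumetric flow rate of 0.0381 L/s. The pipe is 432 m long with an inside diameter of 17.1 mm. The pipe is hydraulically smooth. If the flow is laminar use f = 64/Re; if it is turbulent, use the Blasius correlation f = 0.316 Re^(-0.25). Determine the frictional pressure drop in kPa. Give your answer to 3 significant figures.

Q = 0.0381 L/s = 0.0381/1000 = 3.81e-05 m³/s.
Cross-sectional area A = πD²/4 = π(0.0171)²/4 = 0.0002297 m²; mean velocity V = Q/A = 3.81e-05/0.0002297 = 0.1659 m/s.
Reynolds number Re = ρVD/μ = 788 · 0.1659 · 0.0171 / 0.00159 = 1406.
Re < 2300 → laminar flow, so f = 64/Re = 64/1406 = 0.04552 (the turbulent correlation is not needed).
Darcy-Weisbach: ΔP = f(L/D)(ρV²/2) = 0.04552·(432/0.0171)·(788·0.1659²/2) = 0.04552·2.526e+04·10.84 = 1.247e+04 Pa.
ΔP = 1.247e+04 Pa = 12.5 kPa.

ΔP ≈ 12.5 kPa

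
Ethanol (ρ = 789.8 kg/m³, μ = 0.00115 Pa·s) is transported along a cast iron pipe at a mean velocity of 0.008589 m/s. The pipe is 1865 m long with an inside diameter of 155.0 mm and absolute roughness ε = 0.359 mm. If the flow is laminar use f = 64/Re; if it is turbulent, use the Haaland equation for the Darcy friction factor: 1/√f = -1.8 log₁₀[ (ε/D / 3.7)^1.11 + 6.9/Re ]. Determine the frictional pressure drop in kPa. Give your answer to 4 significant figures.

ΔP ≈ 0.02454 kPa

Reynolds number Re = ρVD/μ = 789.8 · 0.008589 · 0.155 / 0.00115 = 914.3.
Re < 2300 → laminar flow, so f = 64/Re = 64/914.3 = 0.07 (the turbulent correlation is not needed).
Darcy-Weisbach: ΔP = f(L/D)(ρV²/2) = 0.07·(1865/0.155)·(789.8·0.008589²/2) = 0.07·1.203e+04·0.02913 = 24.54 Pa.
ΔP = 24.54 Pa = 0.02454 kPa.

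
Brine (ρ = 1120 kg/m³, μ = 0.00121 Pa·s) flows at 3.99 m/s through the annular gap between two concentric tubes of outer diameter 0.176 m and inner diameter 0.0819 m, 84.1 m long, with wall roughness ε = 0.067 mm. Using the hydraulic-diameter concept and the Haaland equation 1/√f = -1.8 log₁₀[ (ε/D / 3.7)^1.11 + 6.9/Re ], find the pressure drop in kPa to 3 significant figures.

Hydraulic diameter D_h = 4A/P = D_o - D_i = 0.176 - 0.0819 = 0.0941 m.
Re = ρVD_h/μ = 1120·3.99·0.0941/0.00121 = 3.475e+05.
ε/D_h = 6.7e-05/0.0941 = 0.000712; Haaland gives 1/√f = -1.8 log₁₀[7.51e-05+1.99e-05] = 7.241, so f = 0.01907.
ΔP = f(L/D_h)(ρV²/2) = 0.01907·84.1/0.0941·8915 = 1.52e+05 Pa.
ΔP = 152 kPa.

ΔP ≈ 152 kPa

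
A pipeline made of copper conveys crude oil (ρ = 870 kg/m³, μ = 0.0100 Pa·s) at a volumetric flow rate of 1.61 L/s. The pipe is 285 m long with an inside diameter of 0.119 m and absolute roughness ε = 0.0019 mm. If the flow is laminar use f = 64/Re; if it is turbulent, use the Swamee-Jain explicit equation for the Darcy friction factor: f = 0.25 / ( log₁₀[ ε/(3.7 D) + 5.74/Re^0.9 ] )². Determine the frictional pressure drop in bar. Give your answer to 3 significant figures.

ΔP ≈ 0.00932 bar

Q = 1.61 L/s = 1.61/1000 = 0.00161 m³/s.
Cross-sectional area A = πD²/4 = π(0.119)²/4 = 0.01112 m²; mean velocity V = Q/A = 0.00161/0.01112 = 0.1448 m/s.
Reynolds number Re = ρVD/μ = 870 · 0.1448 · 0.119 / 0.01 = 1499.
Re < 2300 → laminar flow, so f = 64/Re = 64/1499 = 0.0427 (the turbulent correlation is not needed).
Darcy-Weisbach: ΔP = f(L/D)(ρV²/2) = 0.0427·(285/0.119)·(870·0.1448²/2) = 0.0427·2395·9.115 = 932.3 Pa.
ΔP = 932.3 Pa = 0.00932 bar.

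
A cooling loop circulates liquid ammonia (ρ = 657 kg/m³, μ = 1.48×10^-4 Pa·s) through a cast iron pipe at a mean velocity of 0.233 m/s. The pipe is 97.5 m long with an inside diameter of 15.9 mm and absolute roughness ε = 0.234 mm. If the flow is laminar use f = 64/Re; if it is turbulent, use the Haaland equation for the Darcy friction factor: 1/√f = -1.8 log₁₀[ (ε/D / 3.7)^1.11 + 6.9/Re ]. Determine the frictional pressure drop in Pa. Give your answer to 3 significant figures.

ΔP ≈ 5040 Pa

Reynolds number Re = ρVD/μ = 657 · 0.233 · 0.0159 / 0.000148 = 1.645e+04.
Re > 4000 → turbulent. Relative roughness ε/D = 0.000234/0.0159 = 0.0147. Haaland: 1/√f = -1.8 log₁₀[(0.0147/3.7)^1.11 + 6.9/1.645e+04] = -1.8 log₁₀[0.00217 + 0.00042] = 4.658, so f = 0.0461.
Darcy-Weisbach: ΔP = f(L/D)(ρV²/2) = 0.0461·(97.5/0.0159)·(657·0.233²/2) = 0.0461·6132·17.83 = 5041 Pa.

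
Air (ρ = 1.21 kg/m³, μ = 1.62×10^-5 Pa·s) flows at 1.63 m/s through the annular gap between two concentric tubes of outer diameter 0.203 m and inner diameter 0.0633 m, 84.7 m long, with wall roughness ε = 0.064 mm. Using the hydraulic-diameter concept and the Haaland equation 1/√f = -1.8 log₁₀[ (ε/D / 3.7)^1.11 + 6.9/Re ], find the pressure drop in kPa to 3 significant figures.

Hydraulic diameter D_h = 4A/P = D_o - D_i = 0.203 - 0.0633 = 0.1397 m.
Re = ρVD_h/μ = 1.21·1.63·0.1397/1.62e-05 = 1.701e+04.
ε/D_h = 6.4e-05/0.1397 = 0.000458; Haaland gives 1/√f = -1.8 log₁₀[4.6e-05+0.000406] = 6.021, so f = 0.02758.
ΔP = f(L/D_h)(ρV²/2) = 0.02758·84.7/0.1397·1.607 = 26.88 Pa.
ΔP = 0.0269 kPa.

ΔP ≈ 0.0269 kPa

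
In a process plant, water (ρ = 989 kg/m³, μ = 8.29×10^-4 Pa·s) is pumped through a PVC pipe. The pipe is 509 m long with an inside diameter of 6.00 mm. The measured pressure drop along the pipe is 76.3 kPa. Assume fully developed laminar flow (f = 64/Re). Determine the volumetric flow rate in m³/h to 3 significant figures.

For laminar flow, f = 64/Re with Re = ρVD/μ, so Darcy-Weisbach reduces to ΔP = 32μLV/D². Solving for V: V = ΔP·D²/(32μL) = 7.63e+04·(0.006)²/(32·0.000829·509) = 0.2034 m/s.
Check: Re = ρVD/μ = 989·0.2034·0.006/0.000829 = 1456 < 2300, so the laminar assumption holds.
Q = V·A = 0.2034·(π/4·0.006²) = 5.752e-06 m³/s = 0.0207 m³/h.

Q ≈ 0.0207 m³/h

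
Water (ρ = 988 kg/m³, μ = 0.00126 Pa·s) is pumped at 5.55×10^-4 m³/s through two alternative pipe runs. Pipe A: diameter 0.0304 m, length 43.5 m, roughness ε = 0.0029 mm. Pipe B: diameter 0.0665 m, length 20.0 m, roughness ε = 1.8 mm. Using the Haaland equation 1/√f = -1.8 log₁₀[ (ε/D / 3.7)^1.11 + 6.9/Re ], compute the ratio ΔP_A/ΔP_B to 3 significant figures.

ΔP_A/ΔP_B ≈ 49.2

Pipe A: V = Q/A = 0.000555/0.0007258 = 0.7646 m/s; Re = 1.823e+04; ε/D = 9.54e-05; Haaland → f = 0.0265; ΔP_A = f(L/D)(ρV²/2) = 1.095e+04 Pa.
Pipe B: V = Q/A = 0.000555/0.003473 = 0.1598 m/s; Re = 8332; ε/D = 0.0271; Haaland → f = 0.05867; ΔP_B = f(L/D)(ρV²/2) = 222.6 Pa.
ΔP_A/ΔP_B = 1.095e+04/222.6 = 49.2.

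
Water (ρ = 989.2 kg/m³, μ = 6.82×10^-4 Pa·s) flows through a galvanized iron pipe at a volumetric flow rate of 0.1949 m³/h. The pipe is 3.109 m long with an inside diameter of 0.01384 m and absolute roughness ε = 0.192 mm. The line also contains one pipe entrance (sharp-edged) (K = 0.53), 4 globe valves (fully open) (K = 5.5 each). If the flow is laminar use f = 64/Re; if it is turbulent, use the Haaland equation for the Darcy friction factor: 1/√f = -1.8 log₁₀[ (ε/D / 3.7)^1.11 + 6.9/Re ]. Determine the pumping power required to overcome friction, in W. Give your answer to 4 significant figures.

Q = 0.1949 m³/h = 0.1949/3600 = 5.414e-05 m³/s.
Cross-sectional area A = πD²/4 = π(0.01384)²/4 = 0.0001504 m²; mean velocity V = Q/A = 5.414e-05/0.0001504 = 0.3599 m/s.
Reynolds number Re = ρVD/μ = 989.2 · 0.3599 · 0.01384 / 0.000682 = 7224.
Re > 4000 → turbulent. Relative roughness ε/D = 0.000192/0.01384 = 0.0139. Haaland: 1/√f = -1.8 log₁₀[(0.0139/3.7)^1.11 + 6.9/7224] = -1.8 log₁₀[0.00203 + 0.000955] = 4.546, so f = 0.0484.
Total minor-loss coefficient ΣK = 1·0.53 + 4·5.5 = 22.5.
ΔP = [f·L/D + ΣK]·(ρV²/2) = [0.0484·3.109/0.01384 + 22.5]·(989.2·0.3599²/2) = [10.87 + 22.5]·64.05 = 2140 Pa.
Pumping power P = QΔP = 5.414e-05·2140 = 0.11583 W = 0.1158 W.

P ≈ 0.1158 W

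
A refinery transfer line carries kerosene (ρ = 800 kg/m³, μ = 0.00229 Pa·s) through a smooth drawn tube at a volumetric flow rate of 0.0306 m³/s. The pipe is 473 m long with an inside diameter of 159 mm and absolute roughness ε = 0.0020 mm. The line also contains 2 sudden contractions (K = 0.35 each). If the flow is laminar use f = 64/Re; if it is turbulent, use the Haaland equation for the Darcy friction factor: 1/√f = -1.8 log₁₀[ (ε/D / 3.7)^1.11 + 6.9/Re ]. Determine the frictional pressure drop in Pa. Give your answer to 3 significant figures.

Cross-sectional area A = πD²/4 = π(0.159)²/4 = 0.01986 m²; mean velocity V = Q/A = 0.0306/0.01986 = 1.541 m/s.
Reynolds number Re = ρVD/μ = 800 · 1.541 · 0.159 / 0.00229 = 8.56e+04.
Re > 4000 → turbulent. Relative roughness ε/D = 2e-06/0.159 = 1.26e-05. Haaland: 1/√f = -1.8 log₁₀[(1.26e-05/3.7)^1.11 + 6.9/8.56e+04] = -1.8 log₁₀[8.51e-07 + 8.06e-05] = 7.36, so f = 0.01846.
Total minor-loss coefficient ΣK = 2·0.35 = 0.7.
ΔP = [f·L/D + ΣK]·(ρV²/2) = [0.01846·473/0.159 + 0.7]·(800·1.541²/2) = [54.91 + 0.7]·950 = 5.283e+04 Pa.

ΔP ≈ 52800 Pa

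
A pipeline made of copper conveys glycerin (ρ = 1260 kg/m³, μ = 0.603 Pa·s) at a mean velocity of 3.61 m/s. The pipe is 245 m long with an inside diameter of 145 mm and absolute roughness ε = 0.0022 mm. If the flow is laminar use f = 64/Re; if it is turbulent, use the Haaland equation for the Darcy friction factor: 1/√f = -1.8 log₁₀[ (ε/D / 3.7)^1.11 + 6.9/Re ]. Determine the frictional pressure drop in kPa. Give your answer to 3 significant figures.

Reynolds number Re = ρVD/μ = 1260 · 3.61 · 0.145 / 0.603 = 1094.
Re < 2300 → laminar flow, so f = 64/Re = 64/1094 = 0.05851 (the turbulent correlation is not needed).
Darcy-Weisbach: ΔP = f(L/D)(ρV²/2) = 0.05851·(245/0.145)·(1260·3.61²/2) = 0.05851·1690·8210 = 8.117e+05 Pa.
ΔP = 8.117e+05 Pa = 812 kPa.

ΔP ≈ 812 kPa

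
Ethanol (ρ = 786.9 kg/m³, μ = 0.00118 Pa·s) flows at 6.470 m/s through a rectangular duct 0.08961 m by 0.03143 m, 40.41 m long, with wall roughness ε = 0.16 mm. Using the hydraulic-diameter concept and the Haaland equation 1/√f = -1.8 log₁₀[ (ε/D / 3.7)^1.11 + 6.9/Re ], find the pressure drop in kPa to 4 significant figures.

ΔP ≈ 397.6 kPa

Hydraulic diameter D_h = 4A/P = 4·(0.08961·0.03143)/(2·(0.08961+0.03143)) = 0.01127/0.2421 = 0.04654 m.
Re = ρVD_h/μ = 786.9·6.47·0.04654/0.00118 = 2.008e+05.
ε/D_h = 0.00016/0.04654 = 0.00344; Haaland gives 1/√f = -1.8 log₁₀[0.000431+3.44e-05] = 5.998, so f = 0.0278.
ΔP = f(L/D_h)(ρV²/2) = 0.0278·40.41/0.04654·1.647e+04 = 3.976e+05 Pa.
ΔP = 397.6 kPa.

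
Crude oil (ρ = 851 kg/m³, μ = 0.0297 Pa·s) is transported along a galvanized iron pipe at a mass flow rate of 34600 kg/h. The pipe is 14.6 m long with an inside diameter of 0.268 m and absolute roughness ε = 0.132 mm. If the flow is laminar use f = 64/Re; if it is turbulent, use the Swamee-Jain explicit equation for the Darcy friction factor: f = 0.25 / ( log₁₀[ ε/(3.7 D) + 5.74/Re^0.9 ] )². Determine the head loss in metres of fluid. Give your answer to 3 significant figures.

h_f ≈ 0.00463 m

ṁ = 34600 kg/h = 34600/3600 = 9.611 kg/s.
A = πD²/4 = π(0.268)²/4 = 0.05641 m²; mean velocity V = ṁ/(ρA) = 9.611/(851 · 0.05641) = 0.2002 m/s.
Reynolds number Re = ρVD/μ = 851 · 0.2002 · 0.268 / 0.0297 = 1537.
Re < 2300 → laminar flow, so f = 64/Re = 64/1537 = 0.04163 (the turbulent correlation is not needed).
Darcy-Weisbach: ΔP = f(L/D)(ρV²/2) = 0.04163·(14.6/0.268)·(851·0.2002²/2) = 0.04163·54.48·17.06 = 38.68 Pa.
Head loss h_f = ΔP/(ρg) = 38.68/(851·9.81) = 0.00463 m.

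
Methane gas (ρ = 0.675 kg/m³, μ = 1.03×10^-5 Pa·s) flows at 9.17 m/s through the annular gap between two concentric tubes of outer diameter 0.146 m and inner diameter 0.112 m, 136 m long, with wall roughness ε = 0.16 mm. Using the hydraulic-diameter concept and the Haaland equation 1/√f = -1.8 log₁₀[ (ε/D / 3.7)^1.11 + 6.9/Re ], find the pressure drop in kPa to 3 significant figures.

Hydraulic diameter D_h = 4A/P = D_o - D_i = 0.146 - 0.112 = 0.034 m.
Re = ρVD_h/μ = 0.675·9.17·0.034/1.03e-05 = 2.043e+04.
ε/D_h = 0.00016/0.034 = 0.00471; Haaland gives 1/√f = -1.8 log₁₀[0.000611+0.000338] = 5.441, so f = 0.03377.
ΔP = f(L/D_h)(ρV²/2) = 0.03377·136/0.034·28.38 = 3834 Pa.
ΔP = 3.83 kPa.

ΔP ≈ 3.83 kPa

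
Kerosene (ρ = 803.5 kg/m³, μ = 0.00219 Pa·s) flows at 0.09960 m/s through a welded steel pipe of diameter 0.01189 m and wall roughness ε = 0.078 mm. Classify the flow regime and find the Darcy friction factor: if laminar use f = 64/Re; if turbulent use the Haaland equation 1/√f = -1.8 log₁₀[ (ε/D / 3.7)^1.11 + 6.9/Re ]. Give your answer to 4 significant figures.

Re = ρVD/μ = 803.5·0.0996·0.01189/0.00219 = 434.5.
Re < 2300 → laminar, so f = 64/Re = 0.1473 (roughness is irrelevant in laminar flow).

f ≈ 0.1473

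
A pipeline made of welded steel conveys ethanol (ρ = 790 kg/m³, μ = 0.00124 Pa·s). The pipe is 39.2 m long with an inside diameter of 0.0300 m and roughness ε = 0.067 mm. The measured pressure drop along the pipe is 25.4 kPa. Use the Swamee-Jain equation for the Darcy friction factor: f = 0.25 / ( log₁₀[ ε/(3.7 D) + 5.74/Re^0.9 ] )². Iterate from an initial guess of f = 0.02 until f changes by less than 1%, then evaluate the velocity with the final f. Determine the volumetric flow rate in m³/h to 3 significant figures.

Q ≈ 3.28 m³/h

Rearranging Darcy-Weisbach: V = √(2·ΔP·D/(f·L·ρ)). With ε/D = 6.7e-05/0.03 = 0.00223, iterate starting from f = 0.02:
  f = 0.02 → V = √(2·2.54e+04·0.03/(0.02·39.2·790)) = 1.569 m/s; Re = ρVD/μ = 2.998e+04; f → 0.02886
  f = 0.02886 → V = 1.306 m/s; Re = 2.496e+04; f → 0.02957
  f = 0.02957 → V = 1.29 m/s; Re = 2.466e+04; f → 0.02962
Converged (Δf/f < 1%). With the final f = 0.02962: V = √(2·2.54e+04·0.03/(0.02962·39.2·790)) = 1.289 m/s.
Q = V·A = 1.289·(π/4·0.03²) = 0.0009112 m³/s = 3.28 m³/h.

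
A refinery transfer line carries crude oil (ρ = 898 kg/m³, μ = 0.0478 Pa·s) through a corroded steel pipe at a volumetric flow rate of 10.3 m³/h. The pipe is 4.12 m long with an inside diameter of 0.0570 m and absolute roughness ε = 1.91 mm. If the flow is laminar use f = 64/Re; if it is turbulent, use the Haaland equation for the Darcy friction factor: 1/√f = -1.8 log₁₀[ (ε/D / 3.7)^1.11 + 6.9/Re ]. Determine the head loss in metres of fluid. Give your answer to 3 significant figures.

Q = 10.3 m³/h = 10.3/3600 = 0.002861 m³/s.
Cross-sectional area A = πD²/4 = π(0.057)²/4 = 0.002552 m²; mean velocity V = Q/A = 0.002861/0.002552 = 1.121 m/s.
Reynolds number Re = ρVD/μ = 898 · 1.121 · 0.057 / 0.0478 = 1201.
Re < 2300 → laminar flow, so f = 64/Re = 64/1201 = 0.0533 (the turbulent correlation is not needed).
Darcy-Weisbach: ΔP = f(L/D)(ρV²/2) = 0.0533·(4.12/0.057)·(898·1.121²/2) = 0.0533·72.28·564.5 = 2175 Pa.
Head loss h_f = ΔP/(ρg) = 2175/(898·9.81) = 0.247 m.

h_f ≈ 0.247 m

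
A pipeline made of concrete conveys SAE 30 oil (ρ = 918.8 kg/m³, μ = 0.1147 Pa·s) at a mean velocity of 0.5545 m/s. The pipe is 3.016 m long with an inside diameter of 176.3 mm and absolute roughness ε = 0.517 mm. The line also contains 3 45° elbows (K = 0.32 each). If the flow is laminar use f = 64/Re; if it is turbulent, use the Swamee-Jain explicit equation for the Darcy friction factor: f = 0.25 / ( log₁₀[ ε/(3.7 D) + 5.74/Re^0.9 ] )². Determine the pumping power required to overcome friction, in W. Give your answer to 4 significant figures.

Reynolds number Re = ρVD/μ = 918.8 · 0.5545 · 0.1763 / 0.115 = 783.1.
Re < 2300 → laminar flow, so f = 64/Re = 64/783.1 = 0.08173 (the turbulent correlation is not needed).
Total minor-loss coefficient ΣK = 3·0.32 = 0.96.
ΔP = [f·L/D + ΣK]·(ρV²/2) = [0.08173·3.016/0.1763 + 0.96]·(918.8·0.5545²/2) = [1.398 + 0.96]·141.3 = 333.1 Pa.
Q = V·A = 0.5545·0.02441 = 0.01354 m³/s.
Pumping power P = QΔP = 0.01354·333.1 = 4.5088 W = 4.509 W.

P ≈ 4.509 W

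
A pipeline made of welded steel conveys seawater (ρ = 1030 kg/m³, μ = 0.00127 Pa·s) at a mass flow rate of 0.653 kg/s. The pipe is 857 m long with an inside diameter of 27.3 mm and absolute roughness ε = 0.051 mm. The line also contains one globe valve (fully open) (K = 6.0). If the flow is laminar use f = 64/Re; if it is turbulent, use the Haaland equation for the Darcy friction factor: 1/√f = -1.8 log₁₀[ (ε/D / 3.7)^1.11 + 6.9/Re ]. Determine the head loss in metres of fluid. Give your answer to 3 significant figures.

A = πD²/4 = π(0.0273)²/4 = 0.0005853 m²; mean velocity V = ṁ/(ρA) = 0.653/(1030 · 0.0005853) = 1.083 m/s.
Reynolds number Re = ρVD/μ = 1030 · 1.083 · 0.0273 / 0.00127 = 2.398e+04.
Re > 4000 → turbulent. Relative roughness ε/D = 5.1e-05/0.0273 = 0.00187. Haaland: 1/√f = -1.8 log₁₀[(0.00187/3.7)^1.11 + 6.9/2.398e+04] = -1.8 log₁₀[0.000219 + 0.000288] = 5.931, so f = 0.02842.
Total minor-loss coefficient ΣK = 1·6 = 6.
ΔP = [f·L/D + ΣK]·(ρV²/2) = [0.02842·857/0.0273 + 6]·(1030·1.083²/2) = [892.3 + 6]·604.1 = 5.427e+05 Pa.
Head loss h_f = ΔP/(ρg) = 5.427e+05/(1030·9.81) = 53.7 m.

h_f ≈ 53.7 m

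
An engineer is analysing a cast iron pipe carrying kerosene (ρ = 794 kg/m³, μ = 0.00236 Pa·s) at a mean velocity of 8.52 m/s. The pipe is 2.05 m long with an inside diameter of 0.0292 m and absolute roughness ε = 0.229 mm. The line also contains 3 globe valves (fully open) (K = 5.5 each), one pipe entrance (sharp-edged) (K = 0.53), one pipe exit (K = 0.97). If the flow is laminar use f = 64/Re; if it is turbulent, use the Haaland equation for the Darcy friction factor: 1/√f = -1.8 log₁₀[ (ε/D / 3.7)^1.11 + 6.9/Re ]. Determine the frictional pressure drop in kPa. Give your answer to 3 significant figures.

Reynolds number Re = ρVD/μ = 794 · 8.52 · 0.0292 / 0.00236 = 8.37e+04.
Re > 4000 → turbulent. Relative roughness ε/D = 0.000229/0.0292 = 0.00784. Haaland: 1/√f = -1.8 log₁₀[(0.00784/3.7)^1.11 + 6.9/8.37e+04] = -1.8 log₁₀[0.00108 + 8.24e-05] = 5.284, so f = 0.03581.
Total minor-loss coefficient ΣK = 3·5.5 + 1·0.53 + 1·0.97 = 18.
ΔP = [f·L/D + ΣK]·(ρV²/2) = [0.03581·2.05/0.0292 + 18]·(794·8.52²/2) = [2.514 + 18]·2.882e+04 = 5.912e+05 Pa.
ΔP = 5.912e+05 Pa = 591 kPa.

ΔP ≈ 591 kPa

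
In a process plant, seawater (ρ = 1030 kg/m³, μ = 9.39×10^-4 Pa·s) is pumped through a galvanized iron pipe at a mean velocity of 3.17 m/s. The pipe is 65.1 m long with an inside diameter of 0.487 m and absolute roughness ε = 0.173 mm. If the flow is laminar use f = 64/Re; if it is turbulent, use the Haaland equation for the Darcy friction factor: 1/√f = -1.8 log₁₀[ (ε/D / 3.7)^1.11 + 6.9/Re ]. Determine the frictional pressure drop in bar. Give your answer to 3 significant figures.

Reynolds number Re = ρVD/μ = 1030 · 3.17 · 0.487 / 0.000939 = 1.693e+06.
Re > 4000 → turbulent. Relative roughness ε/D = 0.000173/0.487 = 0.000355. Haaland: 1/√f = -1.8 log₁₀[(0.000355/3.7)^1.11 + 6.9/1.693e+06] = -1.8 log₁₀[3.47e-05 + 4.07e-06] = 7.941, so f = 0.01586.
Darcy-Weisbach: ΔP = f(L/D)(ρV²/2) = 0.01586·(65.1/0.487)·(1030·3.17²/2) = 0.01586·133.7·5175 = 1.097e+04 Pa.
ΔP = 1.097e+04 Pa = 0.110 bar.

ΔP ≈ 0.110 bar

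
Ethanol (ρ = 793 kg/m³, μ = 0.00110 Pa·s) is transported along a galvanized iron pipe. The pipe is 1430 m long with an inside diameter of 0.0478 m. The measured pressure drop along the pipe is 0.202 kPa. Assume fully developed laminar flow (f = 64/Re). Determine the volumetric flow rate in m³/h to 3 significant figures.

For laminar flow, f = 64/Re with Re = ρVD/μ, so Darcy-Weisbach reduces to ΔP = 32μLV/D². Solving for V: V = ΔP·D²/(32μL) = 202·(0.0478)²/(32·0.0011·1430) = 0.009169 m/s.
Check: Re = ρVD/μ = 793·0.009169·0.0478/0.0011 = 316 < 2300, so the laminar assumption holds.
Q = V·A = 0.009169·(π/4·0.0478²) = 1.645e-05 m³/s = 0.0592 m³/h.

Q ≈ 0.0592 m³/h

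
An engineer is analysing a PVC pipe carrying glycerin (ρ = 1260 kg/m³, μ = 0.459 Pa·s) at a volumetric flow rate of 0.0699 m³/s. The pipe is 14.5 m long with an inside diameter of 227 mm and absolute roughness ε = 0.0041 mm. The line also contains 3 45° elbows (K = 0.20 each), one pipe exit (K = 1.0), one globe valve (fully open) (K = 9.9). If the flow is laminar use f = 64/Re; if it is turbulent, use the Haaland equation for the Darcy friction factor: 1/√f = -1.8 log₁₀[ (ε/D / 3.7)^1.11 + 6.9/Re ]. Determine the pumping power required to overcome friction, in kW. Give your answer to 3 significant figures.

P ≈ 2.01 kW

Cross-sectional area A = πD²/4 = π(0.227)²/4 = 0.04047 m²; mean velocity V = Q/A = 0.0699/0.04047 = 1.727 m/s.
Reynolds number Re = ρVD/μ = 1260 · 1.727 · 0.227 / 0.459 = 1076.
Re < 2300 → laminar flow, so f = 64/Re = 64/1076 = 0.05946 (the turbulent correlation is not needed).
Total minor-loss coefficient ΣK = 3·0.2 + 1·1 + 1·9.9 = 11.5.
ΔP = [f·L/D + ΣK]·(ρV²/2) = [0.05946·14.5/0.227 + 11.5]·(1260·1.727²/2) = [3.798 + 11.5]·1879 = 2.875e+04 Pa.
Pumping power P = QΔP = 0.0699·2.875e+04 = 2010 W = 2.01 kW.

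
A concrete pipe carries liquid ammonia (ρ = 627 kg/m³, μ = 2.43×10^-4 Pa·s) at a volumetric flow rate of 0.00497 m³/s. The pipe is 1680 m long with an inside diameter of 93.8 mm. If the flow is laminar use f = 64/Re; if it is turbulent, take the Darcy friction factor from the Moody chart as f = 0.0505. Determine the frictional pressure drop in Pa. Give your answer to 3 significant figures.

Cross-sectional area A = πD²/4 = π(0.0938)²/4 = 0.00691 m²; mean velocity V = Q/A = 0.00497/0.00691 = 0.7192 m/s.
Reynolds number Re = ρVD/μ = 627 · 0.7192 · 0.0938 / 0.000243 = 1.741e+05.
Re > 4000 → turbulent; use the Moody-chart value f = 0.0505.
Darcy-Weisbach: ΔP = f(L/D)(ρV²/2) = 0.0505·(1680/0.0938)·(627·0.7192²/2) = 0.0505·1.791e+04·162.2 = 1.467e+05 Pa.

ΔP ≈ 147000 Pa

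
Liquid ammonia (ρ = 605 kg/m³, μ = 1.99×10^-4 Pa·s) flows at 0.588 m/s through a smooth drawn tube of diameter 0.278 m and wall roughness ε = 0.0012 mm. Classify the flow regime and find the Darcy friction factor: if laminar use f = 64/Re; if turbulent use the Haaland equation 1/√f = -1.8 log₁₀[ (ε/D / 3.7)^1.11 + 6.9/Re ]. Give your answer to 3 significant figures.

f ≈ 0.0131

Re = ρVD/μ = 605·0.588·0.278/0.000199 = 4.97e+05.
Re > 4000 → turbulent. ε/D = 1.2e-06/0.278 = 4.32e-06; Haaland: 1/√f = -1.8 log₁₀[2.6e-07 + 1.39e-05] = 8.729, so f = 0.01312.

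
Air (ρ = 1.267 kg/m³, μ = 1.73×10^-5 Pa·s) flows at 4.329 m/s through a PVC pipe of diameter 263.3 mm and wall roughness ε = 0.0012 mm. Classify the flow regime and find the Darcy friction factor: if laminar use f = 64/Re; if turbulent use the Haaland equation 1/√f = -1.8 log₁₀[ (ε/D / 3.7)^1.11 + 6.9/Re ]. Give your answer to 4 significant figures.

f ≈ 0.01853

Re = ρVD/μ = 1.267·4.329·0.2633/1.73e-05 = 8.348e+04.
Re > 4000 → turbulent. ε/D = 1.2e-06/0.2633 = 4.56e-06; Haaland: 1/√f = -1.8 log₁₀[2.76e-07 + 8.27e-05] = 7.346, so f = 0.01853.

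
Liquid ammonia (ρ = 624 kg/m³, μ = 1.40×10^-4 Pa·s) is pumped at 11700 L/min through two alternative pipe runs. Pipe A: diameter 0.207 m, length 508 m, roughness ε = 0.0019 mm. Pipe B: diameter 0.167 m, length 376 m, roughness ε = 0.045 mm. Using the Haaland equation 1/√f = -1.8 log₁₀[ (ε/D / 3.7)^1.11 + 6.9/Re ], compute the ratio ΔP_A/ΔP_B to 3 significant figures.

ΔP_A/ΔP_B ≈ 0.295

Pipe A: V = Q/A = 0.195/0.03365 = 5.794 m/s; Re = 5.346e+06; ε/D = 9.18e-06; Haaland → f = 0.009422; ΔP_A = f(L/D)(ρV²/2) = 2.422e+05 Pa.
Pipe B: V = Q/A = 0.195/0.0219 = 8.902 m/s; Re = 6.627e+06; ε/D = 0.000269; Haaland → f = 0.01474; ΔP_B = f(L/D)(ρV²/2) = 8.208e+05 Pa.
ΔP_A/ΔP_B = 2.422e+05/8.208e+05 = 0.295.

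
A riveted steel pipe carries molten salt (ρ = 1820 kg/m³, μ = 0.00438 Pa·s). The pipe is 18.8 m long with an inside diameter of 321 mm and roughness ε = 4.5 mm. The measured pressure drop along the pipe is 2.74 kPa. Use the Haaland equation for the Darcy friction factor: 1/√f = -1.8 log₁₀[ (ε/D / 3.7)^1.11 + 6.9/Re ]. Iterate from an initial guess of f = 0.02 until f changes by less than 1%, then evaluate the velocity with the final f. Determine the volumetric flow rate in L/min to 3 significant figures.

Q ≈ 5310 L/min

Rearranging Darcy-Weisbach: V = √(2·ΔP·D/(f·L·ρ)). With ε/D = 0.0045/0.321 = 0.014, iterate starting from f = 0.02:
  f = 0.02 → V = √(2·2740·0.321/(0.02·18.8·1820)) = 1.603 m/s; Re = ρVD/μ = 2.139e+05; f → 0.04294
  f = 0.04294 → V = 1.094 m/s; Re = 1.46e+05; f → 0.04304
Converged (Δf/f < 1%). With the final f = 0.04304: V = √(2·2740·0.321/(0.04304·18.8·1820)) = 1.093 m/s.
Q = V·A = 1.093·(π/4·0.321²) = 0.08845 m³/s = 5310 L/min.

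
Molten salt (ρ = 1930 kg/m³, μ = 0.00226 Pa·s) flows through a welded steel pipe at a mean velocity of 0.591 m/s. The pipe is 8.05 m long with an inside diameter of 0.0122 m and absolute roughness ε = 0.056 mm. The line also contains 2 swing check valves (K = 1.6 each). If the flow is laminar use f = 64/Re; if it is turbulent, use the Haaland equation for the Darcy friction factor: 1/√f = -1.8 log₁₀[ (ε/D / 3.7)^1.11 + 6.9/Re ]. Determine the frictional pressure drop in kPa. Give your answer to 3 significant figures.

Reynolds number Re = ρVD/μ = 1930 · 0.591 · 0.0122 / 0.00226 = 6157.
Re > 4000 → turbulent. Relative roughness ε/D = 5.6e-05/0.0122 = 0.00459. Haaland: 1/√f = -1.8 log₁₀[(0.00459/3.7)^1.11 + 6.9/6157] = -1.8 log₁₀[0.000594 + 0.00112] = 4.978, so f = 0.04035.
Total minor-loss coefficient ΣK = 2·1.6 = 3.2.
ΔP = [f·L/D + ΣK]·(ρV²/2) = [0.04035·8.05/0.0122 + 3.2]·(1930·0.591²/2) = [26.62 + 3.2]·337.1 = 1.005e+04 Pa.
ΔP = 1.005e+04 Pa = 10.1 kPa.

ΔP ≈ 10.1 kPa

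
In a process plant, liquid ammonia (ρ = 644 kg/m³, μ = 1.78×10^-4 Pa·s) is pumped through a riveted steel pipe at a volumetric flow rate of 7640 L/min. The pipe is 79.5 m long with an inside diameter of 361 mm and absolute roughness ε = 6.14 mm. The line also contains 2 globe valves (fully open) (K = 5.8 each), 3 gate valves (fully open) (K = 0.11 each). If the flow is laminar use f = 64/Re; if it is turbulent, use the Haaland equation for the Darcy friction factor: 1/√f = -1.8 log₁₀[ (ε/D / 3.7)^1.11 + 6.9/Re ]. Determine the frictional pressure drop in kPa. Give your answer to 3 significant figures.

Q = 7640 L/min = 7640/60000 = 0.1273 m³/s.
Cross-sectional area A = πD²/4 = π(0.361)²/4 = 0.1024 m²; mean velocity V = Q/A = 0.1273/0.1024 = 1.244 m/s.
Reynolds number Re = ρVD/μ = 644 · 1.244 · 0.361 / 0.000178 = 1.625e+06.
Re > 4000 → turbulent. Relative roughness ε/D = 0.00614/0.361 = 0.017. Haaland: 1/√f = -1.8 log₁₀[(0.017/3.7)^1.11 + 6.9/1.625e+06] = -1.8 log₁₀[0.00254 + 4.25e-06] = 4.669, so f = 0.04587.
Total minor-loss coefficient ΣK = 2·5.8 + 3·0.11 = 11.9.
ΔP = [f·L/D + ΣK]·(ρV²/2) = [0.04587·79.5/0.361 + 11.9]·(644·1.244²/2) = [10.1 + 11.9]·498.3 = 1.098e+04 Pa.
ΔP = 1.098e+04 Pa = 11.0 kPa.

ΔP ≈ 11.0 kPa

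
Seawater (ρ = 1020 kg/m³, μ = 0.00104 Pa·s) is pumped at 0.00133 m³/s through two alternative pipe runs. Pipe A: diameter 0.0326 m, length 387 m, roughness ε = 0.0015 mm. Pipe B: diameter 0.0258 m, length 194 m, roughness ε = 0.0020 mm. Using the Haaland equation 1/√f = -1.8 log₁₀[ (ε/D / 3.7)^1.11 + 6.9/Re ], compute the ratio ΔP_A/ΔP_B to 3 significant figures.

ΔP_A/ΔP_B ≈ 0.648

Pipe A: V = Q/A = 0.00133/0.0008347 = 1.593 m/s; Re = 5.095e+04; ε/D = 4.6e-05; Haaland → f = 0.02075; ΔP_A = f(L/D)(ρV²/2) = 3.189e+05 Pa.
Pipe B: V = Q/A = 0.00133/0.0005228 = 2.544 m/s; Re = 6.437e+04; ε/D = 7.75e-05; Haaland → f = 0.01984; ΔP_B = f(L/D)(ρV²/2) = 4.923e+05 Pa.
ΔP_A/ΔP_B = 3.189e+05/4.923e+05 = 0.648.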